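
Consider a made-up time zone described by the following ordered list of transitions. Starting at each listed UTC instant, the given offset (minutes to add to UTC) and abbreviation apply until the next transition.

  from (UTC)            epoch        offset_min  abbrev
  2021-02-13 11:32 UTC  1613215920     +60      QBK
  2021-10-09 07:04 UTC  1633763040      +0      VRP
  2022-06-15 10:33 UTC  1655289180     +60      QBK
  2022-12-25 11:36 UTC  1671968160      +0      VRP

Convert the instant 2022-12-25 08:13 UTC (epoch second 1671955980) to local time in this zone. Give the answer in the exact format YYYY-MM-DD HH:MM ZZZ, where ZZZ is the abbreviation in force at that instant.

Query: 2022-12-25 08:13 UTC
Rule 3/4 (QBK, +01:00): 2022-06-15 10:33 UTC ≤ query < 2022-12-25 11:36 UTC
8·60 + 13 + 60 = 553 min
553 = 0·1440 + 553; 553 = 9·60 + 13 → 09:13, same day
→ 2022-12-25 09:13 QBK

2022-12-25 09:13 QBK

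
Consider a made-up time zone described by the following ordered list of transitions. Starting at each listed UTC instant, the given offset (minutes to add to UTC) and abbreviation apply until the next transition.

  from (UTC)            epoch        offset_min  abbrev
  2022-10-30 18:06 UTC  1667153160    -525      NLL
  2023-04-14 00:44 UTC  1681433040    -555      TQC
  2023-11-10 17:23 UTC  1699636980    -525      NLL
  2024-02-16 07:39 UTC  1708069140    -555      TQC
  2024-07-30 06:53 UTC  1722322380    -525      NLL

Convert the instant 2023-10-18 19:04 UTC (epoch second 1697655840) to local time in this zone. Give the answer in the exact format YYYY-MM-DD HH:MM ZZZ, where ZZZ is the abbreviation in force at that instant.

2023-10-18 09:49 TQC

Query: 2023-10-18 19:04 UTC
Rule 2/5 (TQC, -09:15): 2023-04-14 00:44 UTC ≤ query < 2023-11-10 17:23 UTC
19·60 + 4 - 555 = 589 min
589 = 0·1440 + 589; 589 = 9·60 + 49 → 09:49, same day
→ 2023-10-18 09:49 TQC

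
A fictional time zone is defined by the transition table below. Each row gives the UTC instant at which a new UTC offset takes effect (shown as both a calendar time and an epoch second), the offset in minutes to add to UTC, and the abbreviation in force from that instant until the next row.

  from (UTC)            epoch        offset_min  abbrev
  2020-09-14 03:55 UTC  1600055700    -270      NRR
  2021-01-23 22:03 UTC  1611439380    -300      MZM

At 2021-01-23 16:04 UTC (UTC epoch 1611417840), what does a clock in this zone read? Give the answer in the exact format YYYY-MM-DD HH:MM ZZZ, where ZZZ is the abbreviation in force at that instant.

Query: 2021-01-23 16:04 UTC
Rule 1/2 (NRR, -04:30): 2020-09-14 03:55 UTC ≤ query < 2021-01-23 22:03 UTC
16·60 + 4 - 270 = 694 min
694 = 0·1440 + 694; 694 = 11·60 + 34 → 11:34, same day
→ 2021-01-23 11:34 NRR

2021-01-23 11:34 NRR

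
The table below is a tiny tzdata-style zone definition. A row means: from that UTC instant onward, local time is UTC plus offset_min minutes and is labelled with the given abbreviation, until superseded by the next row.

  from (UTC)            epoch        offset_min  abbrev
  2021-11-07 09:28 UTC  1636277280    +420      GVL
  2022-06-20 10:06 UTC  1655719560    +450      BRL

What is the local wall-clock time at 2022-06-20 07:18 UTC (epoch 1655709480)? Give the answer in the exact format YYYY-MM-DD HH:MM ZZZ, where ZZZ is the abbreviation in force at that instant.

Query: 2022-06-20 07:18 UTC
Rule 1/2 (GVL, +07:00): 2021-11-07 09:28 UTC ≤ query < 2022-06-20 10:06 UTC
7·60 + 18 + 420 = 858 min
858 = 0·1440 + 858; 858 = 14·60 + 18 → 14:18, same day
→ 2022-06-20 14:18 GVL

2022-06-20 14:18 GVL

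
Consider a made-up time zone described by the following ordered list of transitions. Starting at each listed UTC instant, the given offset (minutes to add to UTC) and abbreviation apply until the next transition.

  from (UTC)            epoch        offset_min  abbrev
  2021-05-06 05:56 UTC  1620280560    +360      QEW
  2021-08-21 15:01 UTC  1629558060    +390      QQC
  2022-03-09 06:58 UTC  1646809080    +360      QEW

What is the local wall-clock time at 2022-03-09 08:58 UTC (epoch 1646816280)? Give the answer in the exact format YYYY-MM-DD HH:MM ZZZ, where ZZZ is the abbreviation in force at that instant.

Query: 2022-03-09 08:58 UTC
Rule 3/3 (QEW, +06:00): 2022-03-09 06:58 UTC ≤ query < +∞
8·60 + 58 + 360 = 898 min
898 = 0·1440 + 898; 898 = 14·60 + 58 → 14:58, same day
→ 2022-03-09 14:58 QEW

2022-03-09 14:58 QEW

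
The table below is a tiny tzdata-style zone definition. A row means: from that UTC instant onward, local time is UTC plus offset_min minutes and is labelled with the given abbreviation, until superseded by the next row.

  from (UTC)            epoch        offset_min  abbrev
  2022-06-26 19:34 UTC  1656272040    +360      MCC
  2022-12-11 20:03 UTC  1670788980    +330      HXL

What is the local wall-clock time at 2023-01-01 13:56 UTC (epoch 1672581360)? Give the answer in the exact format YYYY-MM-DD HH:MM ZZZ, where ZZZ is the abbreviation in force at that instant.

2023-01-01 19:26 HXL

Query: 2023-01-01 13:56 UTC
Rule 2/2 (HXL, +05:30): 2022-12-11 20:03 UTC ≤ query < +∞
13·60 + 56 + 330 = 1166 min
1166 = 0·1440 + 1166; 1166 = 19·60 + 26 → 19:26, same day
→ 2023-01-01 19:26 HXL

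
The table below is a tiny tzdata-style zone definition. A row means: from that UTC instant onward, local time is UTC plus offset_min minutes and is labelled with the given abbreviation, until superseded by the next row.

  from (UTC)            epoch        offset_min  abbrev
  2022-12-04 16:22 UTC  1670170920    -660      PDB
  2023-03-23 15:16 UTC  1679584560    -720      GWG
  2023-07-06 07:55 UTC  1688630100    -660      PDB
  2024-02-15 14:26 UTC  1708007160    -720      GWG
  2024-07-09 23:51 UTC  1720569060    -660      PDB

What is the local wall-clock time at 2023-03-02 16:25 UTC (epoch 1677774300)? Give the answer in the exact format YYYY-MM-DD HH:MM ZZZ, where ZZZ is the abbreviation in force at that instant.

2023-03-02 05:25 PDB

Query: 2023-03-02 16:25 UTC
Rule 1/5 (PDB, -11:00): 2022-12-04 16:22 UTC ≤ query < 2023-03-23 15:16 UTC
16·60 + 25 - 660 = 325 min
325 = 0·1440 + 325; 325 = 5·60 + 25 → 05:25, same day
→ 2023-03-02 05:25 PDB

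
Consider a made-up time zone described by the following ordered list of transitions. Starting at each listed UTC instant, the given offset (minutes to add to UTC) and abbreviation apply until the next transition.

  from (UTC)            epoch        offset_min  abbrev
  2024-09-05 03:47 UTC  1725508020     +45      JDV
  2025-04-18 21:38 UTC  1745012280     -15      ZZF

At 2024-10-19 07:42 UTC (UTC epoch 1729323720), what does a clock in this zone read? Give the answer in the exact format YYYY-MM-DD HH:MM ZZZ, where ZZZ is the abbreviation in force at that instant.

2024-10-19 08:27 JDV

Query: 2024-10-19 07:42 UTC
Rule 1/2 (JDV, +00:45): 2024-09-05 03:47 UTC ≤ query < 2025-04-18 21:38 UTC
7·60 + 42 + 45 = 507 min
507 = 0·1440 + 507; 507 = 8·60 + 27 → 08:27, same day
→ 2024-10-19 08:27 JDV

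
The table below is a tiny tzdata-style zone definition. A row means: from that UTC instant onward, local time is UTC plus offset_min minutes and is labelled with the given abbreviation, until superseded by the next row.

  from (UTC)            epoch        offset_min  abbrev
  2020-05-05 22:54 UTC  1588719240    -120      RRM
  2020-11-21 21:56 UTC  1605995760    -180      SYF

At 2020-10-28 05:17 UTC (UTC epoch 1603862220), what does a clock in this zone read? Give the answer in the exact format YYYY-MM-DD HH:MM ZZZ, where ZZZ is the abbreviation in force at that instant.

Query: 2020-10-28 05:17 UTC
Rule 1/2 (RRM, -02:00): 2020-05-05 22:54 UTC ≤ query < 2020-11-21 21:56 UTC
5·60 + 17 - 120 = 197 min
197 = 0·1440 + 197; 197 = 3·60 + 17 → 03:17, same day
→ 2020-10-28 03:17 RRM

2020-10-28 03:17 RRM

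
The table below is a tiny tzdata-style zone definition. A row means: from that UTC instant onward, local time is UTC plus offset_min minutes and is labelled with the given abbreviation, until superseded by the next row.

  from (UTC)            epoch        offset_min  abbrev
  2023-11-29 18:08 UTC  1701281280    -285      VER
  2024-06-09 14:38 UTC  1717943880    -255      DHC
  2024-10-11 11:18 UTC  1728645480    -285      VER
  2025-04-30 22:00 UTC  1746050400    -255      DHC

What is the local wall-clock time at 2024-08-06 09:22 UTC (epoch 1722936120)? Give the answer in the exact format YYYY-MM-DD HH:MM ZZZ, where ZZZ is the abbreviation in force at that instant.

2024-08-06 05:07 DHC

Query: 2024-08-06 09:22 UTC
Rule 2/4 (DHC, -04:15): 2024-06-09 14:38 UTC ≤ query < 2024-10-11 11:18 UTC
9·60 + 22 - 255 = 307 min
307 = 0·1440 + 307; 307 = 5·60 + 7 → 05:07, same day
→ 2024-08-06 05:07 DHC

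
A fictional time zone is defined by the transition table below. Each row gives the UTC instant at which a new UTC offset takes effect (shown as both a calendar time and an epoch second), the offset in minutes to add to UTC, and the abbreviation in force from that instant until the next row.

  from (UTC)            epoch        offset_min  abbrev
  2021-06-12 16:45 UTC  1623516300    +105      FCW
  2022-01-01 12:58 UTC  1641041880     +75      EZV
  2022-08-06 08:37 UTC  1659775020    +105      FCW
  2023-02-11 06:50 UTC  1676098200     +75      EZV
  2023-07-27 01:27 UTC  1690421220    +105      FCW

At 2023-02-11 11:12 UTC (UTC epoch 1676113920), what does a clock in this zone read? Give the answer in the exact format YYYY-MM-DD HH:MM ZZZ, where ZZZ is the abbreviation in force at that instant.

Query: 2023-02-11 11:12 UTC
Rule 4/5 (EZV, +01:15): 2023-02-11 06:50 UTC ≤ query < 2023-07-27 01:27 UTC
11·60 + 12 + 75 = 747 min
747 = 0·1440 + 747; 747 = 12·60 + 27 → 12:27, same day
→ 2023-02-11 12:27 EZV

2023-02-11 12:27 EZV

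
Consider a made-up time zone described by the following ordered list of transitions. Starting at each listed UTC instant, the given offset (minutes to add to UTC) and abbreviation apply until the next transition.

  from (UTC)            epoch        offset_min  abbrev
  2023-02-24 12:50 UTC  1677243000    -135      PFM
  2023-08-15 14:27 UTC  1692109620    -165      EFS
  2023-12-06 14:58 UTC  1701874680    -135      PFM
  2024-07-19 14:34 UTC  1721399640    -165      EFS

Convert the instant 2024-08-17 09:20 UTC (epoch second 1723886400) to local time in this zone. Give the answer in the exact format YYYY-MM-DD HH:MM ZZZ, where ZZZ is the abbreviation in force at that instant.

Query: 2024-08-17 09:20 UTC
Rule 4/4 (EFS, -02:45): 2024-07-19 14:34 UTC ≤ query < +∞
9·60 + 20 - 165 = 395 min
395 = 0·1440 + 395; 395 = 6·60 + 35 → 06:35, same day
→ 2024-08-17 06:35 EFS

2024-08-17 06:35 EFS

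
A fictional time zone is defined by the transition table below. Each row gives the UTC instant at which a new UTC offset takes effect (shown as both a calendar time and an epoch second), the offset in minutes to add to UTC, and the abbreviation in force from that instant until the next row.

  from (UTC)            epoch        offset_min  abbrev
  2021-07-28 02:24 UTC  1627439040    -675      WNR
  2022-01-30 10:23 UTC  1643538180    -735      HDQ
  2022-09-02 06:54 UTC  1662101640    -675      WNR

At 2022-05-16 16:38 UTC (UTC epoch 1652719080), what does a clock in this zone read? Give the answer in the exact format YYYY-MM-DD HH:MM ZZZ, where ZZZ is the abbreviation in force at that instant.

2022-05-16 04:23 HDQ

Query: 2022-05-16 16:38 UTC
Rule 2/3 (HDQ, -12:15): 2022-01-30 10:23 UTC ≤ query < 2022-09-02 06:54 UTC
16·60 + 38 - 735 = 263 min
263 = 0·1440 + 263; 263 = 4·60 + 23 → 04:23, same day
→ 2022-05-16 04:23 HDQ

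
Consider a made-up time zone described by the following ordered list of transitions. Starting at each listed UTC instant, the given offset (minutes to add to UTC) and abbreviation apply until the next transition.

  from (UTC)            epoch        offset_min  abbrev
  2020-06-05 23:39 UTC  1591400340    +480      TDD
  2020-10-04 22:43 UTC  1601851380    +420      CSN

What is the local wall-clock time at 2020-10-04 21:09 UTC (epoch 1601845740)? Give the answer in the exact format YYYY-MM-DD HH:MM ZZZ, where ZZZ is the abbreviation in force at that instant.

Query: 2020-10-04 21:09 UTC
Rule 1/2 (TDD, +08:00): 2020-06-05 23:39 UTC ≤ query < 2020-10-04 22:43 UTC
21·60 + 9 + 480 = 1749 min
1749 = 1·1440 + 309; 309 = 5·60 + 9 → 05:09, 2020-10-04 + 1 day = 2020-10-05
→ 2020-10-05 05:09 TDD

2020-10-05 05:09 TDD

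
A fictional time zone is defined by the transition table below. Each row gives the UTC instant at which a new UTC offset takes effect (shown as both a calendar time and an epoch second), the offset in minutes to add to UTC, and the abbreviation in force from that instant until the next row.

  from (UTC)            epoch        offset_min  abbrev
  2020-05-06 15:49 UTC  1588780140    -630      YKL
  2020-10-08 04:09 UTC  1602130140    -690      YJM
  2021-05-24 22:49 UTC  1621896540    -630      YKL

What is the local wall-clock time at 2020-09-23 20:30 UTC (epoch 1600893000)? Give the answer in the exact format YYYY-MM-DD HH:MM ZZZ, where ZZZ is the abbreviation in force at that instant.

Query: 2020-09-23 20:30 UTC
Rule 1/3 (YKL, -10:30): 2020-05-06 15:49 UTC ≤ query < 2020-10-08 04:09 UTC
20·60 + 30 - 630 = 600 min
600 = 0·1440 + 600; 600 = 10·60 + 0 → 10:00, same day
→ 2020-09-23 10:00 YKL

2020-09-23 10:00 YKL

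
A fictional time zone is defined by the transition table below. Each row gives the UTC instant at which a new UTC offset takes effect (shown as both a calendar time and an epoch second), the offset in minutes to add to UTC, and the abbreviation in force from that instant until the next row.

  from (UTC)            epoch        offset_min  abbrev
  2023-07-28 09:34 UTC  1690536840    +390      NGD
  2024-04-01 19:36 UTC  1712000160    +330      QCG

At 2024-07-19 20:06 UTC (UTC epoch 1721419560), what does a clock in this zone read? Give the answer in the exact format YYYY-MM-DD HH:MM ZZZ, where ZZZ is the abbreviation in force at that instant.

2024-07-20 01:36 QCG

Query: 2024-07-19 20:06 UTC
Rule 2/2 (QCG, +05:30): 2024-04-01 19:36 UTC ≤ query < +∞
20·60 + 6 + 330 = 1536 min
1536 = 1·1440 + 96; 96 = 1·60 + 36 → 01:36, 2024-07-19 + 1 day = 2024-07-20
→ 2024-07-20 01:36 QCG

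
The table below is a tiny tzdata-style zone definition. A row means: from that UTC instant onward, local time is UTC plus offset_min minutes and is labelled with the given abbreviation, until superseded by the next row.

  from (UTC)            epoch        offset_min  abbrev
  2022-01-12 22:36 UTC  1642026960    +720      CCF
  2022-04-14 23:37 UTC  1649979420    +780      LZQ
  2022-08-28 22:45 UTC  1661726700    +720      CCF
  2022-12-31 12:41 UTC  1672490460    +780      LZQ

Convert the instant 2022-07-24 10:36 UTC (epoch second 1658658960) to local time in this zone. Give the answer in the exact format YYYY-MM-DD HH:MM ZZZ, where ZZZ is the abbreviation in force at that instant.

Query: 2022-07-24 10:36 UTC
Rule 2/4 (LZQ, +13:00): 2022-04-14 23:37 UTC ≤ query < 2022-08-28 22:45 UTC
10·60 + 36 + 780 = 1416 min
1416 = 0·1440 + 1416; 1416 = 23·60 + 36 → 23:36, same day
→ 2022-07-24 23:36 LZQ

2022-07-24 23:36 LZQ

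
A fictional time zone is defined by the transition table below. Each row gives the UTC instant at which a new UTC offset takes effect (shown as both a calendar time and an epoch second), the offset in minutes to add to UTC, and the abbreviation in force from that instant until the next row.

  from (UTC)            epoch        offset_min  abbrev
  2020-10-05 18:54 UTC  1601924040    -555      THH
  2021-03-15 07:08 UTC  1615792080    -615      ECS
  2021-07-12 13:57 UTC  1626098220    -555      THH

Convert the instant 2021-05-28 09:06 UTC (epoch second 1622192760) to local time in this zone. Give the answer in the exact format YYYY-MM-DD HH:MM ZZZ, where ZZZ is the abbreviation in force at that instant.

Query: 2021-05-28 09:06 UTC
Rule 2/3 (ECS, -10:15): 2021-03-15 07:08 UTC ≤ query < 2021-07-12 13:57 UTC
9·60 + 6 - 615 = -69 min
-69 = -1·1440 + 1371; 1371 = 22·60 + 51 → 22:51, 2021-05-28 - 1 day = 2021-05-27
→ 2021-05-27 22:51 ECS

2021-05-27 22:51 ECS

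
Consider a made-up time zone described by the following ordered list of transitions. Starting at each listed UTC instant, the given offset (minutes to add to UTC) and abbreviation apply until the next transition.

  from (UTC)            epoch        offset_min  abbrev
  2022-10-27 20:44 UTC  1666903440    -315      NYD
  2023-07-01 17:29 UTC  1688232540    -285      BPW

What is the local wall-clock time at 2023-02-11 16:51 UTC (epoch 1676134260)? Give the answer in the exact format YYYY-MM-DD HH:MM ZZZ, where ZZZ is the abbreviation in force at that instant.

Query: 2023-02-11 16:51 UTC
Rule 1/2 (NYD, -05:15): 2022-10-27 20:44 UTC ≤ query < 2023-07-01 17:29 UTC
16·60 + 51 - 315 = 696 min
696 = 0·1440 + 696; 696 = 11·60 + 36 → 11:36, same day
→ 2023-02-11 11:36 NYD

2023-02-11 11:36 NYD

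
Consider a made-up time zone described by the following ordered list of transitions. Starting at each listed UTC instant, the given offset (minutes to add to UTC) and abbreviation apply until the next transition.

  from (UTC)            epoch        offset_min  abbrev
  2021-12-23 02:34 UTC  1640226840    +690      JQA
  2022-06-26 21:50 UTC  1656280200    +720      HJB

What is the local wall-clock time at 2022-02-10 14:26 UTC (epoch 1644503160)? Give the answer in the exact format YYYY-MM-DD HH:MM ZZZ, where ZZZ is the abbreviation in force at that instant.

2022-02-11 01:56 JQA

Query: 2022-02-10 14:26 UTC
Rule 1/2 (JQA, +11:30): 2021-12-23 02:34 UTC ≤ query < 2022-06-26 21:50 UTC
14·60 + 26 + 690 = 1556 min
1556 = 1·1440 + 116; 116 = 1·60 + 56 → 01:56, 2022-02-10 + 1 day = 2022-02-11
→ 2022-02-11 01:56 JQA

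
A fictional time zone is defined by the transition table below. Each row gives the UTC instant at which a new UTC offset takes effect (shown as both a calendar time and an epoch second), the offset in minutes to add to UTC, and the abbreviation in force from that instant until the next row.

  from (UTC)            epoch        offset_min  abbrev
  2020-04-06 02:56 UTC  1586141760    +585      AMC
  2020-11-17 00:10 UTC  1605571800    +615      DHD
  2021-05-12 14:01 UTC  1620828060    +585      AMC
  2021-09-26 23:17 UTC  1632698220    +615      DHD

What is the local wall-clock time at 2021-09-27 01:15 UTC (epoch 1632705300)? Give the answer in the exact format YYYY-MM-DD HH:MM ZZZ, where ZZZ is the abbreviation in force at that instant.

2021-09-27 11:30 DHD

Query: 2021-09-27 01:15 UTC
Rule 4/4 (DHD, +10:15): 2021-09-26 23:17 UTC ≤ query < +∞
1·60 + 15 + 615 = 690 min
690 = 0·1440 + 690; 690 = 11·60 + 30 → 11:30, same day
→ 2021-09-27 11:30 DHD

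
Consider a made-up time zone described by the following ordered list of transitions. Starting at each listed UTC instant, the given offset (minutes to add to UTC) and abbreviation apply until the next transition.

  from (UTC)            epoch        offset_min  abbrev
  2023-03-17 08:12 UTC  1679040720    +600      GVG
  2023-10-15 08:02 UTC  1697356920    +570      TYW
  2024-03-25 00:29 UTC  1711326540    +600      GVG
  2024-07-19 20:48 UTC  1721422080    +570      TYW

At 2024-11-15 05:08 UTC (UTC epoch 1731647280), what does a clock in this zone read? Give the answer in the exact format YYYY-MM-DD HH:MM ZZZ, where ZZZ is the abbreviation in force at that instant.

2024-11-15 14:38 TYW

Query: 2024-11-15 05:08 UTC
Rule 4/4 (TYW, +09:30): 2024-07-19 20:48 UTC ≤ query < +∞
5·60 + 8 + 570 = 878 min
878 = 0·1440 + 878; 878 = 14·60 + 38 → 14:38, same day
→ 2024-11-15 14:38 TYW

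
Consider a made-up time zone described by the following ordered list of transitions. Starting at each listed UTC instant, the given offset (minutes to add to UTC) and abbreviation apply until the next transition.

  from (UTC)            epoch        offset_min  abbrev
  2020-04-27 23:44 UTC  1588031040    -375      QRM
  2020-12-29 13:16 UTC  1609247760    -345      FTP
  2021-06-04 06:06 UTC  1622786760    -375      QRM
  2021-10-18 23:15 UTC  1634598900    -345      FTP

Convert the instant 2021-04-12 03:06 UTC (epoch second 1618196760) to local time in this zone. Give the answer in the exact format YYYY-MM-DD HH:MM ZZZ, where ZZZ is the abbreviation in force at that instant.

2021-04-11 21:21 FTP

Query: 2021-04-12 03:06 UTC
Rule 2/4 (FTP, -05:45): 2020-12-29 13:16 UTC ≤ query < 2021-06-04 06:06 UTC
3·60 + 6 - 345 = -159 min
-159 = -1·1440 + 1281; 1281 = 21·60 + 21 → 21:21, 2021-04-12 - 1 day = 2021-04-11
→ 2021-04-11 21:21 FTP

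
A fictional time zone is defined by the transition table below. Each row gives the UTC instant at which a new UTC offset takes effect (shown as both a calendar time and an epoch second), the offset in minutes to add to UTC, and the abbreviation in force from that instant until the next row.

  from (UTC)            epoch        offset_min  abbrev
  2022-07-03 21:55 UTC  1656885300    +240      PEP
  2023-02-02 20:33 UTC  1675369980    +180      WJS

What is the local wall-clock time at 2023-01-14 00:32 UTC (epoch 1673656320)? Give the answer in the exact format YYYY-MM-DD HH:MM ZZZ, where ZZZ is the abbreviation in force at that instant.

Query: 2023-01-14 00:32 UTC
Rule 1/2 (PEP, +04:00): 2022-07-03 21:55 UTC ≤ query < 2023-02-02 20:33 UTC
0·60 + 32 + 240 = 272 min
272 = 0·1440 + 272; 272 = 4·60 + 32 → 04:32, same day
→ 2023-01-14 04:32 PEP

2023-01-14 04:32 PEP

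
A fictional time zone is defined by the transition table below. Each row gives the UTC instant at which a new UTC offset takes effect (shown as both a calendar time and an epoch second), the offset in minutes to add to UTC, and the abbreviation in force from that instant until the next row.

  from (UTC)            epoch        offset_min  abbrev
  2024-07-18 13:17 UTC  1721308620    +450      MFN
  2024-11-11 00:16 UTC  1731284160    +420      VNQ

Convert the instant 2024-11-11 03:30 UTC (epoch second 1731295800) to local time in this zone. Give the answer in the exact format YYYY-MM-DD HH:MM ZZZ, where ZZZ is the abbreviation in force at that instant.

2024-11-11 10:30 VNQ

Query: 2024-11-11 03:30 UTC
Rule 2/2 (VNQ, +07:00): 2024-11-11 00:16 UTC ≤ query < +∞
3·60 + 30 + 420 = 630 min
630 = 0·1440 + 630; 630 = 10·60 + 30 → 10:30, same day
→ 2024-11-11 10:30 VNQ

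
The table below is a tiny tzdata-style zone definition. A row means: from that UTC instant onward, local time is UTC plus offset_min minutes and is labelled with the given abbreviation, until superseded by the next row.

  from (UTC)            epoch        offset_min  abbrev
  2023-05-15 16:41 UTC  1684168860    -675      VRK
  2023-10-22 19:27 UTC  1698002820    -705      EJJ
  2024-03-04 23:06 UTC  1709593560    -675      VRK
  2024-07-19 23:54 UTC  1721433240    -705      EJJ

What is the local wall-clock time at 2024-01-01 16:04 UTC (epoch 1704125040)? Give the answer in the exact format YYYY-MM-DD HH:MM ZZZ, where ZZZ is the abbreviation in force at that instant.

2024-01-01 04:19 EJJ

Query: 2024-01-01 16:04 UTC
Rule 2/4 (EJJ, -11:45): 2023-10-22 19:27 UTC ≤ query < 2024-03-04 23:06 UTC
16·60 + 4 - 705 = 259 min
259 = 0·1440 + 259; 259 = 4·60 + 19 → 04:19, same day
→ 2024-01-01 04:19 EJJ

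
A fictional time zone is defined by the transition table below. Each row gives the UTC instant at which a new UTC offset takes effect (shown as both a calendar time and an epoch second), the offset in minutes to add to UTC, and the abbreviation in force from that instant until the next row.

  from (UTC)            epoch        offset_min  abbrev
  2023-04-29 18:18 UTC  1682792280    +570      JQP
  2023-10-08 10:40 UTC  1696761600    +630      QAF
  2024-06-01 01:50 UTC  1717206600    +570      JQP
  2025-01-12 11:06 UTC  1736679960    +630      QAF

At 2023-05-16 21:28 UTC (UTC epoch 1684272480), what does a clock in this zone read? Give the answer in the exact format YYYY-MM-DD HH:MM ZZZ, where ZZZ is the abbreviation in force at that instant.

2023-05-17 06:58 JQP

Query: 2023-05-16 21:28 UTC
Rule 1/4 (JQP, +09:30): 2023-04-29 18:18 UTC ≤ query < 2023-10-08 10:40 UTC
21·60 + 28 + 570 = 1858 min
1858 = 1·1440 + 418; 418 = 6·60 + 58 → 06:58, 2023-05-16 + 1 day = 2023-05-17
→ 2023-05-17 06:58 JQP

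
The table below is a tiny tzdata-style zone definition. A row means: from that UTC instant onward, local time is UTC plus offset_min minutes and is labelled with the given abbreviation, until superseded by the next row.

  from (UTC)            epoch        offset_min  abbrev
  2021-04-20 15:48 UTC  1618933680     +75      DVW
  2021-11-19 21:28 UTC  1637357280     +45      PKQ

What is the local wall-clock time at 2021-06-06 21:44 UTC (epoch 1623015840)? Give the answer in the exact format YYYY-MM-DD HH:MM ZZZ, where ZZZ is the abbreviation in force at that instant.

Query: 2021-06-06 21:44 UTC
Rule 1/2 (DVW, +01:15): 2021-04-20 15:48 UTC ≤ query < 2021-11-19 21:28 UTC
21·60 + 44 + 75 = 1379 min
1379 = 0·1440 + 1379; 1379 = 22·60 + 59 → 22:59, same day
→ 2021-06-06 22:59 DVW

2021-06-06 22:59 DVW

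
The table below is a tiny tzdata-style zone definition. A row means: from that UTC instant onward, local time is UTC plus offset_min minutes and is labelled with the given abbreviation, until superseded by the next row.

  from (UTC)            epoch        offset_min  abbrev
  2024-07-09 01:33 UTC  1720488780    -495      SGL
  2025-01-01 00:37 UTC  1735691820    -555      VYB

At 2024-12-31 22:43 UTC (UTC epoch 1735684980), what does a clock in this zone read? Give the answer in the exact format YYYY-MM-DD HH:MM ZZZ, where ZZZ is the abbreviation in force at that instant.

Query: 2024-12-31 22:43 UTC
Rule 1/2 (SGL, -08:15): 2024-07-09 01:33 UTC ≤ query < 2025-01-01 00:37 UTC
22·60 + 43 - 495 = 868 min
868 = 0·1440 + 868; 868 = 14·60 + 28 → 14:28, same day
→ 2024-12-31 14:28 SGL

2024-12-31 14:28 SGL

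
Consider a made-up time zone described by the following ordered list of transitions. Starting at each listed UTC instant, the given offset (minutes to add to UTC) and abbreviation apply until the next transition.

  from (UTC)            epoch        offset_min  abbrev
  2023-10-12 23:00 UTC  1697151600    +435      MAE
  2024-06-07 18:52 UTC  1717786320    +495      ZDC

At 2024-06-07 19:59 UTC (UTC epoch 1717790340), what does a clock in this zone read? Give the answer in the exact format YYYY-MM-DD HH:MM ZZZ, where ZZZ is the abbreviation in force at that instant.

2024-06-08 04:14 ZDC

Query: 2024-06-07 19:59 UTC
Rule 2/2 (ZDC, +08:15): 2024-06-07 18:52 UTC ≤ query < +∞
19·60 + 59 + 495 = 1694 min
1694 = 1·1440 + 254; 254 = 4·60 + 14 → 04:14, 2024-06-07 + 1 day = 2024-06-08
→ 2024-06-08 04:14 ZDC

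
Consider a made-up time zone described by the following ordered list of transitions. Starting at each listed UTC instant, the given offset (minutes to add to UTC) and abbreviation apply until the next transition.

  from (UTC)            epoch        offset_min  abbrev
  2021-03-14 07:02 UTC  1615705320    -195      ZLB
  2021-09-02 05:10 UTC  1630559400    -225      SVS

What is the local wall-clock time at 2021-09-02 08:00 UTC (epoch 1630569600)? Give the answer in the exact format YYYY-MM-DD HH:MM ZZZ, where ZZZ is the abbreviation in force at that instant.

Query: 2021-09-02 08:00 UTC
Rule 2/2 (SVS, -03:45): 2021-09-02 05:10 UTC ≤ query < +∞
8·60 + 0 - 225 = 255 min
255 = 0·1440 + 255; 255 = 4·60 + 15 → 04:15, same day
→ 2021-09-02 04:15 SVS

2021-09-02 04:15 SVS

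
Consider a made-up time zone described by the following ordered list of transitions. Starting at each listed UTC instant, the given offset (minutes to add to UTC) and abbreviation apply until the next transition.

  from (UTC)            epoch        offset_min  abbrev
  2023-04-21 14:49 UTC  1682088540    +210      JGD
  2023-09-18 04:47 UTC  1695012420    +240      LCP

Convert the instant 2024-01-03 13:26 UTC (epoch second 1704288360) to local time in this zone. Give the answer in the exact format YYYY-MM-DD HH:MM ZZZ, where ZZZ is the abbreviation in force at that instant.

2024-01-03 17:26 LCP

Query: 2024-01-03 13:26 UTC
Rule 2/2 (LCP, +04:00): 2023-09-18 04:47 UTC ≤ query < +∞
13·60 + 26 + 240 = 1046 min
1046 = 0·1440 + 1046; 1046 = 17·60 + 26 → 17:26, same day
→ 2024-01-03 17:26 LCP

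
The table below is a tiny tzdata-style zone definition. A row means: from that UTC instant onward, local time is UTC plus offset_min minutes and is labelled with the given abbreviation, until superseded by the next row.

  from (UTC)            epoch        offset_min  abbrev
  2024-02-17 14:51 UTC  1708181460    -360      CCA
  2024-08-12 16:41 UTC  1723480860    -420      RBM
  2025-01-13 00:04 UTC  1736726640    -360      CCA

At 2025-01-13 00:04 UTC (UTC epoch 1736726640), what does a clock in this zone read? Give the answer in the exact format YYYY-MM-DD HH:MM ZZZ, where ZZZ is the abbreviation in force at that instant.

2025-01-12 18:04 CCA

Query: 2025-01-13 00:04 UTC
Rule 3/3 (CCA, -06:00): 2025-01-13 00:04 UTC ≤ query < +∞
0·60 + 4 - 360 = -356 min
-356 = -1·1440 + 1084; 1084 = 18·60 + 4 → 18:04, 2025-01-13 - 1 day = 2025-01-12
→ 2025-01-12 18:04 CCA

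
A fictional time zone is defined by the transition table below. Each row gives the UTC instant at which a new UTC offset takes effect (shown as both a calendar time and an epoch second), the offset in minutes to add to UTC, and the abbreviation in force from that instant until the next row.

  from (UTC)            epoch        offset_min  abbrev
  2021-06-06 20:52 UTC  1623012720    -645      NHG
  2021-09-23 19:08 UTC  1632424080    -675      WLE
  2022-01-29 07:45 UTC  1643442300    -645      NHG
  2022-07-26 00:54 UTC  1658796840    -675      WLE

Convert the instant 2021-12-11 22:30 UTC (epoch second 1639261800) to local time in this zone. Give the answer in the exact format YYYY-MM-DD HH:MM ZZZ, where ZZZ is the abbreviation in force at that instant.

2021-12-11 11:15 WLE

Query: 2021-12-11 22:30 UTC
Rule 2/4 (WLE, -11:15): 2021-09-23 19:08 UTC ≤ query < 2022-01-29 07:45 UTC
22·60 + 30 - 675 = 675 min
675 = 0·1440 + 675; 675 = 11·60 + 15 → 11:15, same day
→ 2021-12-11 11:15 WLE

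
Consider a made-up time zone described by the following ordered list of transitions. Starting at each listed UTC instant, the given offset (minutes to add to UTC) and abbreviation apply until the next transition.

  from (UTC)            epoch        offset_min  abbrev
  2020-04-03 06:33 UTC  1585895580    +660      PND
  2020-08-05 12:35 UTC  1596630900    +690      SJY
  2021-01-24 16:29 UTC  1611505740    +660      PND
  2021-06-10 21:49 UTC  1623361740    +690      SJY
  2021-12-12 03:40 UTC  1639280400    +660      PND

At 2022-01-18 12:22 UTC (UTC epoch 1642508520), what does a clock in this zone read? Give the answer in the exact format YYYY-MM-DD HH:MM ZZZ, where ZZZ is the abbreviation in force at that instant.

Query: 2022-01-18 12:22 UTC
Rule 5/5 (PND, +11:00): 2021-12-12 03:40 UTC ≤ query < +∞
12·60 + 22 + 660 = 1402 min
1402 = 0·1440 + 1402; 1402 = 23·60 + 22 → 23:22, same day
→ 2022-01-18 23:22 PND

2022-01-18 23:22 PND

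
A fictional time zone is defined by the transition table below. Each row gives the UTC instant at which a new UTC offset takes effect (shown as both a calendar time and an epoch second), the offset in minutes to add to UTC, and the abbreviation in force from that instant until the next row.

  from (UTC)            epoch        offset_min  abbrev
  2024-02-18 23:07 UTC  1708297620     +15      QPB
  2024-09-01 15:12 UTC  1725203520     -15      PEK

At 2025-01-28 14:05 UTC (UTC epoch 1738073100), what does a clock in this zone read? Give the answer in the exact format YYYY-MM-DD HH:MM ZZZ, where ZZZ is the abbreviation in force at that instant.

2025-01-28 13:50 PEK

Query: 2025-01-28 14:05 UTC
Rule 2/2 (PEK, -00:15): 2024-09-01 15:12 UTC ≤ query < +∞
14·60 + 5 - 15 = 830 min
830 = 0·1440 + 830; 830 = 13·60 + 50 → 13:50, same day
→ 2025-01-28 13:50 PEK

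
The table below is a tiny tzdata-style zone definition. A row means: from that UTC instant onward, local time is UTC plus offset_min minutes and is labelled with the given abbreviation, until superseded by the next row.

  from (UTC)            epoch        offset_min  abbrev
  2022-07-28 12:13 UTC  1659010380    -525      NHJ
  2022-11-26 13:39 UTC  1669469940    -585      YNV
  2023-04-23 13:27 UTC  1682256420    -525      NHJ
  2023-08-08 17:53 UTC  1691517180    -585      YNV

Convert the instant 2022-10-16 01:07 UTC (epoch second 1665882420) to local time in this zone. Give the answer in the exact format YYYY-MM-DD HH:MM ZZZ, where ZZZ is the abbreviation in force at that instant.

2022-10-15 16:22 NHJ

Query: 2022-10-16 01:07 UTC
Rule 1/4 (NHJ, -08:45): 2022-07-28 12:13 UTC ≤ query < 2022-11-26 13:39 UTC
1·60 + 7 - 525 = -458 min
-458 = -1·1440 + 982; 982 = 16·60 + 22 → 16:22, 2022-10-16 - 1 day = 2022-10-15
→ 2022-10-15 16:22 NHJ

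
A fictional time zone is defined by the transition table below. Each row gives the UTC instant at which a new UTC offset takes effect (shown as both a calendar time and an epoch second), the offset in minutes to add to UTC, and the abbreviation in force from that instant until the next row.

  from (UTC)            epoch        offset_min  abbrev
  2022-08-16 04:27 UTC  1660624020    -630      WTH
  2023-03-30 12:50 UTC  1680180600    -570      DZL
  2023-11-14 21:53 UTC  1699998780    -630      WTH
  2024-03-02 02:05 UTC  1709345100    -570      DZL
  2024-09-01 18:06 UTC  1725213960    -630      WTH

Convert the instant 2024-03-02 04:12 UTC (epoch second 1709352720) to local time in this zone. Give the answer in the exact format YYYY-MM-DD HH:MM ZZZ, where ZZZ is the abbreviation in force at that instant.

2024-03-01 18:42 DZL

Query: 2024-03-02 04:12 UTC
Rule 4/5 (DZL, -09:30): 2024-03-02 02:05 UTC ≤ query < 2024-09-01 18:06 UTC
4·60 + 12 - 570 = -318 min
-318 = -1·1440 + 1122; 1122 = 18·60 + 42 → 18:42, 2024-03-02 - 1 day = 2024-03-01
→ 2024-03-01 18:42 DZL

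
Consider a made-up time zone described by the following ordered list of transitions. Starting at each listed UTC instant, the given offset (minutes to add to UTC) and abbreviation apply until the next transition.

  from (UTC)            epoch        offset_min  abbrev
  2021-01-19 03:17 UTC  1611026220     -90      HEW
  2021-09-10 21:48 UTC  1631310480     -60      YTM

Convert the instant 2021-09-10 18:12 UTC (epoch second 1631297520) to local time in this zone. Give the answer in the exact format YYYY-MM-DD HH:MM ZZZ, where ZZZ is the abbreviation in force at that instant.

Query: 2021-09-10 18:12 UTC
Rule 1/2 (HEW, -01:30): 2021-01-19 03:17 UTC ≤ query < 2021-09-10 21:48 UTC
18·60 + 12 - 90 = 1002 min
1002 = 0·1440 + 1002; 1002 = 16·60 + 42 → 16:42, same day
→ 2021-09-10 16:42 HEW

2021-09-10 16:42 HEW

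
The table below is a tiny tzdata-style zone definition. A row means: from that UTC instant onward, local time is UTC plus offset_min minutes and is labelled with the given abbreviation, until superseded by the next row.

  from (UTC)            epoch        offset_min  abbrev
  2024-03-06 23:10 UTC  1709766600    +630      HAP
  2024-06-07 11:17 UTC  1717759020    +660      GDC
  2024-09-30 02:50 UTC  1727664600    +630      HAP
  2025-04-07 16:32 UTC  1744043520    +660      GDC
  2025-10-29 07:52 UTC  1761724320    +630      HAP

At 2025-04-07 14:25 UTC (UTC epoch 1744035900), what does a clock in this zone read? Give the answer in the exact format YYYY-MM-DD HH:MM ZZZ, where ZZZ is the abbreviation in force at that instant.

Query: 2025-04-07 14:25 UTC
Rule 3/5 (HAP, +10:30): 2024-09-30 02:50 UTC ≤ query < 2025-04-07 16:32 UTC
14·60 + 25 + 630 = 1495 min
1495 = 1·1440 + 55; 55 = 0·60 + 55 → 00:55, 2025-04-07 + 1 day = 2025-04-08
→ 2025-04-08 00:55 HAP

2025-04-08 00:55 HAP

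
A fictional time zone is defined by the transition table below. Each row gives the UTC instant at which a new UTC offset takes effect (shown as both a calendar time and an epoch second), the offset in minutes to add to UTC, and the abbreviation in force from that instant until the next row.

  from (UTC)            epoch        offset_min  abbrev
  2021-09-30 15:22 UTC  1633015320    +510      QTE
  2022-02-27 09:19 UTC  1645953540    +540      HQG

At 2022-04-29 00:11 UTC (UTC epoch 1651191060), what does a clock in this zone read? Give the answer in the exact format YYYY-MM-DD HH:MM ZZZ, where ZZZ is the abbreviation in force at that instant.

Query: 2022-04-29 00:11 UTC
Rule 2/2 (HQG, +09:00): 2022-02-27 09:19 UTC ≤ query < +∞
0·60 + 11 + 540 = 551 min
551 = 0·1440 + 551; 551 = 9·60 + 11 → 09:11, same day
→ 2022-04-29 09:11 HQG

2022-04-29 09:11 HQG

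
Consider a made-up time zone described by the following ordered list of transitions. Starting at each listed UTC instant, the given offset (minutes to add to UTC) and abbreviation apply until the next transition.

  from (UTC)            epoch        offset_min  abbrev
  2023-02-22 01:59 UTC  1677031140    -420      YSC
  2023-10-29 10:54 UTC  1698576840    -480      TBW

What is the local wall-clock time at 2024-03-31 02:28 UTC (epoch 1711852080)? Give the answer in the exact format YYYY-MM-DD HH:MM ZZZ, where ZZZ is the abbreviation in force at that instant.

Query: 2024-03-31 02:28 UTC
Rule 2/2 (TBW, -08:00): 2023-10-29 10:54 UTC ≤ query < +∞
2·60 + 28 - 480 = -332 min
-332 = -1·1440 + 1108; 1108 = 18·60 + 28 → 18:28, 2024-03-31 - 1 day = 2024-03-30
→ 2024-03-30 18:28 TBW

2024-03-30 18:28 TBW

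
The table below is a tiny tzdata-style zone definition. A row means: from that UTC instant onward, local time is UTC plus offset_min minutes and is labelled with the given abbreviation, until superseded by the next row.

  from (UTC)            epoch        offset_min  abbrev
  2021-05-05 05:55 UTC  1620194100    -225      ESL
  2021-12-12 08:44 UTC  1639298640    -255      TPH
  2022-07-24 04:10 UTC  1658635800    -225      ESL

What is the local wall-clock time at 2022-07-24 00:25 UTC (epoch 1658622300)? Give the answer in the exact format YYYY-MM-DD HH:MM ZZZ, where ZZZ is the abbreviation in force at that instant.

2022-07-23 20:10 TPH

Query: 2022-07-24 00:25 UTC
Rule 2/3 (TPH, -04:15): 2021-12-12 08:44 UTC ≤ query < 2022-07-24 04:10 UTC
0·60 + 25 - 255 = -230 min
-230 = -1·1440 + 1210; 1210 = 20·60 + 10 → 20:10, 2022-07-24 - 1 day = 2022-07-23
→ 2022-07-23 20:10 TPH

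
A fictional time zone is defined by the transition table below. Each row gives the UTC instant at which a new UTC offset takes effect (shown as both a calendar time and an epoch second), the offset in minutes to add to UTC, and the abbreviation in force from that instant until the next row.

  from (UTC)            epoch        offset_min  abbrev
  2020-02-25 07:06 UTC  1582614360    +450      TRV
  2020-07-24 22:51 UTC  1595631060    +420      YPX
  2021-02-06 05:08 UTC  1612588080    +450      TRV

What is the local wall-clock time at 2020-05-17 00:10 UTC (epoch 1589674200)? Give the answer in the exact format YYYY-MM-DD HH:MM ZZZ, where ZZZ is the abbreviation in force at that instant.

Query: 2020-05-17 00:10 UTC
Rule 1/3 (TRV, +07:30): 2020-02-25 07:06 UTC ≤ query < 2020-07-24 22:51 UTC
0·60 + 10 + 450 = 460 min
460 = 0·1440 + 460; 460 = 7·60 + 40 → 07:40, same day
→ 2020-05-17 07:40 TRV

2020-05-17 07:40 TRV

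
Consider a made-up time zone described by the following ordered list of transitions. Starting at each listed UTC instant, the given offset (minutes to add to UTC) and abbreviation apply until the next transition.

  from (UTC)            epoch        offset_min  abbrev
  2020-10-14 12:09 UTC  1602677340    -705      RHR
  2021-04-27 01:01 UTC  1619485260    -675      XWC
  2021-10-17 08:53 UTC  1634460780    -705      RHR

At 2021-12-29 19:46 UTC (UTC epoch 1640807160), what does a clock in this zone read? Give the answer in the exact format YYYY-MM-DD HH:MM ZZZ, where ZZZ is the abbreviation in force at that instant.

Query: 2021-12-29 19:46 UTC
Rule 3/3 (RHR, -11:45): 2021-10-17 08:53 UTC ≤ query < +∞
19·60 + 46 - 705 = 481 min
481 = 0·1440 + 481; 481 = 8·60 + 1 → 08:01, same day
→ 2021-12-29 08:01 RHR

2021-12-29 08:01 RHR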